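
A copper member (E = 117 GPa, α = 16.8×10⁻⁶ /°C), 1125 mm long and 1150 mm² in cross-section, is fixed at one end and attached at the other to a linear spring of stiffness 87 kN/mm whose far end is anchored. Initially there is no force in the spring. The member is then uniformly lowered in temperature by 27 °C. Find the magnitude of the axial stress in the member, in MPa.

If the spring were absent the member would shorten by αΔT L = 16.8×10⁻⁶ × 27 × 1125 = 0.5103 mm.
With a force P in the spring, the elastic change of the member is PL/(AE) and that of the spring is P/k; compatibility requires their sum to equal δ_free.
So P = δ_free / [L/(AE) + 1/k] = 0.5103 / [ 1125/(1150×117×10³) + 1/(87×10³) ].
P = 0.5103 / 1.986×10⁻⁵ = 25700 N.
σ = P/A = 25700/1150 = 22.35 MPa.

σ ≈ 22.3 MPa (tensile)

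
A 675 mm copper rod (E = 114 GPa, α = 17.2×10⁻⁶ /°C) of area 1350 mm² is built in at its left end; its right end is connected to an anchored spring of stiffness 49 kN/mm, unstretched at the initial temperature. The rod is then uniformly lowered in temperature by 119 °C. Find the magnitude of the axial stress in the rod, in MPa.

σ ≈ 41.3 MPa (tensile)

If the spring were absent the rod would shorten by αΔT L = 17.2×10⁻⁶ × 119 × 675 = 1.382 mm.
Let P be the tensile force in the spring. The rod extends elastically by PL/(AE) and the spring stretches by P/k; together these equal δ_free.
P [ L/(AE) + 1/k ] = δ_free → P [ 675/(1350×114×10³) + 1/(49×10³) ] = 1.382.
P = 1.382 / 2.479×10⁻⁵ = 55720 N.
σ = P/A = 55720/1350 = 41.28 MPa.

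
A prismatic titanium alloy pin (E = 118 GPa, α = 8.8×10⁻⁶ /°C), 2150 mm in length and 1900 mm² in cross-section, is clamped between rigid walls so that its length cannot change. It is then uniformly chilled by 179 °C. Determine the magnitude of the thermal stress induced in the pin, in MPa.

With length fixed, the mechanical strain must cancel the thermal strain αΔT = 8.8×10⁻⁶ × 179 = 1575.2×10⁻⁶.
σ = EαΔT = 118×10³ × 8.8×10⁻⁶ × 179 = 185.9 MPa (tensile; the pin is trying to contract).

σ ≈ 186 MPa (tensile)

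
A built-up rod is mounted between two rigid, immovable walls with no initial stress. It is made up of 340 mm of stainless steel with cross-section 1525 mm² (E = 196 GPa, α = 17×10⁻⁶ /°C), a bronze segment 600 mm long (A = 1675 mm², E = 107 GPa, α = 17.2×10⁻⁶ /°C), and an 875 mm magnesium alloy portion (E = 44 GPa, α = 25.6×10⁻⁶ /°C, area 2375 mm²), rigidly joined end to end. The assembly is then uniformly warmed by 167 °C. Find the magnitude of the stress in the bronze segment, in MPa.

σ ≈ 299 MPa (compressive)

If the supports were absent, the total length change would be Σ αᵢΔT Lᵢ = 17×10⁻⁶×167×340 + 17.2×10⁻⁶×167×600 + 25.6×10⁻⁶×167×875 = 6.429 mm.
The rigid supports impose zero overall length change; the single axial force P common to all segments must satisfy P Σ Lᵢ/(AᵢEᵢ) = δ_free.
The series flexibility is Σ Lᵢ/(AᵢEᵢ) = 340/(1525×196×10³) + 600/(1675×107×10³) + 875/(2375×44×10³) = 1.286×10⁻⁵ mm/N.
Hence P = δ_free / Σ(L/AE) = 6.429/1.286×10⁻⁵ = 500 kN (compressive).
σ_{bronze} = P / A = 500000 / 1675 = 298.5 MPa.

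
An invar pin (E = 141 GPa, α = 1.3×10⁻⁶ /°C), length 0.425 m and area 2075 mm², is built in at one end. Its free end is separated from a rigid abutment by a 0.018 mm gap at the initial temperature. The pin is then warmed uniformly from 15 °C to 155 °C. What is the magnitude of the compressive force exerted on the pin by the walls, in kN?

P ≈ 40.9 kN

Unrestrained expansion: δ_free = αΔT L = 1.3×10⁻⁶ × 140 × 425 = 0.07735 mm.
The gap closes (δ_free > 0.018 mm) and the wall then resists a further 0.07735 − 0.018 = 0.05935 mm of expansion.
So σ = E(δ_free − g)/L = 141×10³ × 0.05935/425 = 19.69 MPa.
P = σA = 19.69 × 2075 = 40.86 kN.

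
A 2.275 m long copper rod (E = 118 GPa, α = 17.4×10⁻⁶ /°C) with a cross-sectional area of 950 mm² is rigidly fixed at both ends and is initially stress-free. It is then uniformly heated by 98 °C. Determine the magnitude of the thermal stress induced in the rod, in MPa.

σ ≈ 201 MPa (compressive)

Because both ends are immovable the net strain is zero, and the suppressed thermal strain is αΔT = 17.4×10⁻⁶ × 98 = 1705.2×10⁻⁶.
The stress required to suppress this strain is σ = Eε = 118×10³ × 1705.2×10⁻⁶ = 201.2 MPa, compressive since the rod is trying to expand.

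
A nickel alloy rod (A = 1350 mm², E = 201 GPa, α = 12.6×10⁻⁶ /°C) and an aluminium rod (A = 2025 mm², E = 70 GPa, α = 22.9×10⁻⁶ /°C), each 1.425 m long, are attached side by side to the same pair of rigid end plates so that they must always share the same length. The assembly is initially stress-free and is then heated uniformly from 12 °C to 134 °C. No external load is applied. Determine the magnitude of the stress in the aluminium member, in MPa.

σ ≈ 57.8 MPa (compressive)

The aluminium has the larger α, so on heating it would change length more than the nickel alloy if both were free. The rigid plates force a common final length, so the aluminium is put into compression and the nickel alloy into tension, with equal and opposite forces P (no external load).
Equating the net (thermal + elastic) strains gives |α₁ − α₂|·ΔT = P·[1/(A₁E₁) + 1/(A₂E₂)].
|α₁ − α₂|·ΔT = 10.3×10⁻⁶ × 122 = 0.001257.
1/(A₁E₁) + 1/(A₂E₂) = 1/(1350×201×10³) + 1/(2025×70×10³) = 1.074×10⁻⁸ N⁻¹.
P = 0.001257 / 1.074×10⁻⁸ = 117000 N = 117 kN.
σ_{aluminium} = P/A₂ = 117000/2025 = 57.78 MPa, compressive.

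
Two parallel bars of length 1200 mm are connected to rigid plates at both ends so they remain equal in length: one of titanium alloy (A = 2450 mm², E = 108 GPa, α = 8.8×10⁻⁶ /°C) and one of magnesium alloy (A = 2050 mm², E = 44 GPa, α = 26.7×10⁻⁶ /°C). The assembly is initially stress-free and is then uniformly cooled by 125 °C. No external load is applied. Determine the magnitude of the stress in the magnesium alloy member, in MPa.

σ ≈ 73.4 MPa (tensile)

Equilibrium of a rigid end plate with no external load gives equal and opposite internal forces ±P in the two members. Since α_{magnesium alloy} > α_{titanium alloy}, cooling drives the magnesium alloy into tension and the titanium alloy into compression.
Equating the net (thermal + elastic) strains gives |α₁ − α₂|·ΔT = P·[1/(A₁E₁) + 1/(A₂E₂)].
|α₁ − α₂|·ΔT = 17.9×10⁻⁶ × 125 = 0.002237.
1/(A₁E₁) + 1/(A₂E₂) = 1/(2450×108×10³) + 1/(2050×44×10³) = 1.487×10⁻⁸ N⁻¹.
So P = 0.002237 / 1.487×10⁻⁸ = 150.5 kN.
σ_{magnesium alloy} = P/A₂ = 150500/2050 = 73.42 MPa, tensile.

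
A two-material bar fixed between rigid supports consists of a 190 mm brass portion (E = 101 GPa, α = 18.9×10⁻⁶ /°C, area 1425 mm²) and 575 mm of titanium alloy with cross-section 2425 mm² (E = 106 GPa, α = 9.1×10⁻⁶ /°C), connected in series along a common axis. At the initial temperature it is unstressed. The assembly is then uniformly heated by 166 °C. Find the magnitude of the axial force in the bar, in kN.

With the walls removed the bar would change length by δ_free = Σ αᵢΔT Lᵢ = 18.9×10⁻⁶×166×190 + 9.1×10⁻⁶×166×575 = 1.465 mm.
Since the ends are fixed, an axial force P builds up, equal in every segment, with P · Σ Lᵢ/(AᵢEᵢ) = δ_free.
Σ Lᵢ/(AᵢEᵢ) = 190/(1425×101×10³) + 575/(2425×106×10³) = 3.557×10⁻⁶ mm/N.
So P = 1.465 / 3.557×10⁻⁶ = 411.8 kN, compressive.

P ≈ 412 kN (compressive)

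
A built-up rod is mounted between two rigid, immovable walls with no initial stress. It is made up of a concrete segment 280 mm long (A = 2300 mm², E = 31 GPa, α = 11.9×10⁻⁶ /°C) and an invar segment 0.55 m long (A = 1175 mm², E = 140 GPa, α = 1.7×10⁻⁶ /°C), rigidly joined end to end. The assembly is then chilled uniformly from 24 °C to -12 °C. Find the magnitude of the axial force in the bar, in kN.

Free thermal contraction of the whole bar: Σ αᵢΔT Lᵢ = 11.9×10⁻⁶×36×280 + 1.7×10⁻⁶×36×550 = 0.1536 mm.
The rigid supports impose zero overall length change; the single axial force P common to all segments must satisfy P Σ Lᵢ/(AᵢEᵢ) = δ_free.
The series flexibility is Σ Lᵢ/(AᵢEᵢ) = 280/(2300×31×10³) + 550/(1175×140×10³) = 7.271×10⁻⁶ mm/N.
P = 0.1536 / 7.271×10⁻⁶ = 21130 N = 21.13 kN, tensile.

P ≈ 21.1 kN (tensile)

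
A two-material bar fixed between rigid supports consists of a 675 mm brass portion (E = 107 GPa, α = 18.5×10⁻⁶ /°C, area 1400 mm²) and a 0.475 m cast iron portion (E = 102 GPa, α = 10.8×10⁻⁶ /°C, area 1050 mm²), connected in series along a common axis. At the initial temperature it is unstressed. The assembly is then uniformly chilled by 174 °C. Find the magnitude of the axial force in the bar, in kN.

P ≈ 343 kN (tensile)

With the walls removed the bar would change length by δ_free = Σ αᵢΔT Lᵢ = 18.5×10⁻⁶×174×675 + 10.8×10⁻⁶×174×475 = 3.065 mm.
Since the ends are fixed, an axial force P builds up, equal in every segment, with P · Σ Lᵢ/(AᵢEᵢ) = δ_free.
The series flexibility is Σ Lᵢ/(AᵢEᵢ) = 675/(1400×107×10³) + 475/(1050×102×10³) = 8.941×10⁻⁶ mm/N.
P = 3.065 / 8.941×10⁻⁶ = 342800 N = 342.8 kN, tensile.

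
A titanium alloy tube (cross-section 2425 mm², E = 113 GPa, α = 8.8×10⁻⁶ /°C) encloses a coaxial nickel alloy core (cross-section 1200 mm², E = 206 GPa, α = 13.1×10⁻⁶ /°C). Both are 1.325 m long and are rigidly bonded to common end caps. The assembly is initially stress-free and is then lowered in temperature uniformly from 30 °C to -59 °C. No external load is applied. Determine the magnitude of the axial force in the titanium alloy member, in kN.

P ≈ 49.7 kN (compressive in the titanium alloy)

Equilibrium of a rigid end plate with no external load gives equal and opposite internal forces ±P in the two members. Since α_{nickel alloy} > α_{titanium alloy}, cooling drives the nickel alloy into tension and the titanium alloy into compression.
Compatibility of the two members (thermal + elastic change equal): (α₁ − α₂)ΔT = P·[1/(A₁E₁) + 1/(A₂E₂)].
|α₁ − α₂|·ΔT = 4.3×10⁻⁶ × 89 = 0.0003827.
1/(A₁E₁) + 1/(A₂E₂) = 1/(2425×113×10³) + 1/(1200×206×10³) = 7.695×10⁻⁹ N⁻¹.
So P = 0.0003827 / 7.695×10⁻⁹ = 49.74 kN.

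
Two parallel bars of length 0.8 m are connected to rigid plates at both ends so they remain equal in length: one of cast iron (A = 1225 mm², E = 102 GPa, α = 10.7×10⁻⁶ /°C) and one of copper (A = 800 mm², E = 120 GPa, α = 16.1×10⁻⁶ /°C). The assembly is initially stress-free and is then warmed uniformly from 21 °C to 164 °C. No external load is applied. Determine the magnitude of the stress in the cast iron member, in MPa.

σ ≈ 34.2 MPa (tensile)

The copper has the larger α, so on heating it would change length more than the cast iron if both were free. The rigid plates force a common final length, so the copper is put into compression and the cast iron into tension, with equal and opposite forces P (no external load).
Compatibility of the two members (thermal + elastic change equal): (α₁ − α₂)ΔT = P·[1/(A₁E₁) + 1/(A₂E₂)].
|α₁ − α₂|·ΔT = 5.4×10⁻⁶ × 143 = 0.0007722.
1/(A₁E₁) + 1/(A₂E₂) = 1/(1225×102×10³) + 1/(800×120×10³) = 1.842×10⁻⁸ N⁻¹.
P = 0.0007722 / 1.842×10⁻⁸ = 41920 N = 41.92 kN.
σ_{cast iron} = P/A₁ = 41920/1225 = 34.22 MPa, tensile.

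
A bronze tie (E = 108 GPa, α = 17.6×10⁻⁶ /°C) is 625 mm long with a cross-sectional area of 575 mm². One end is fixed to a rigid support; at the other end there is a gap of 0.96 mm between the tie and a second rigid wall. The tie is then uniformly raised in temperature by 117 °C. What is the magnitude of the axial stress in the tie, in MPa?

Free thermal elongation = αΔT L = 17.6×10⁻⁶ × 117 × 625 = 1.287 mm.
After closing the 0.96 mm clearance, 1.287 − 0.96 = 0.327 mm of expansion remains to be suppressed by the wall.
So σ = E(δ_free − g)/L = 108×10³ × 0.327/625 = 56.51 MPa.

σ ≈ 56.5 MPa (compressive)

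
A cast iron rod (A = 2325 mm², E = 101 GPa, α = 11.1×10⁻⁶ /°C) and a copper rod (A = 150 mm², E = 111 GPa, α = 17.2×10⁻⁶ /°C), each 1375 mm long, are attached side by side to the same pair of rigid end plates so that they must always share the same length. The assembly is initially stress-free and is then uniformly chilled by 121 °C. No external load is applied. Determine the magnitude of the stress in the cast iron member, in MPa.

σ ≈ 4.94 MPa (compressive)

Both members must finish at the same length. With the larger α, the copper tends to over-contract; the plates restrain it, putting the copper in tension and the cast iron in compression. With no external load the two internal forces are equal and opposite, magnitude P.
Equating the net (thermal + elastic) strains gives |α₁ − α₂|·ΔT = P·[1/(A₁E₁) + 1/(A₂E₂)].
|α₁ − α₂|·ΔT = 6.1×10⁻⁶ × 121 = 0.0007381.
1/(A₁E₁) + 1/(A₂E₂) = 1/(2325×101×10³) + 1/(150×111×10³) = 6.432×10⁻⁸ N⁻¹.
So P = 0.0007381 / 6.432×10⁻⁸ = 11.48 kN.
σ_{cast iron} = P/A₁ = 11480/2325 = 4.936 MPa, compressive.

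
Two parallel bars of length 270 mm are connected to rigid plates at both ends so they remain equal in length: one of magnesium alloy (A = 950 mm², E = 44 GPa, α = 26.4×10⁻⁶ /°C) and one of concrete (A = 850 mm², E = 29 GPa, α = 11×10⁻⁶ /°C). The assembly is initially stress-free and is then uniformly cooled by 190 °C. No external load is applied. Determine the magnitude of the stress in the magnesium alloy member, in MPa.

σ ≈ 47.8 MPa (tensile)

Equilibrium of a rigid end plate with no external load gives equal and opposite internal forces ±P in the two members. Since α_{magnesium alloy} > α_{concrete}, cooling drives the magnesium alloy into tension and the concrete into compression.
Setting the final lengths equal and cancelling L: (α₁ − α₂)ΔT = P/(A₁E₁) + P/(A₂E₂).
|α₁ − α₂|·ΔT = 15.4×10⁻⁶ × 190 = 0.002926.
1/(A₁E₁) + 1/(A₂E₂) = 1/(950×44×10³) + 1/(850×29×10³) = 6.449×10⁻⁸ N⁻¹.
P = 0.002926 / 6.449×10⁻⁸ = 45370 N = 45.37 kN.
σ_{magnesium alloy} = P/A₁ = 45370/950 = 47.76 MPa, tensile.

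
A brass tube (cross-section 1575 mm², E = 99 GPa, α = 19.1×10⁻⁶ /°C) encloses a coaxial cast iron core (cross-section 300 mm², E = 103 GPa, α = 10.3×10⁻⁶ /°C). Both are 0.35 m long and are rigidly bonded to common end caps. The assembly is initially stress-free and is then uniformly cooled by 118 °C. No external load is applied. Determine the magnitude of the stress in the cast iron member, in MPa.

σ ≈ 89.3 MPa (compressive)

The brass has the larger α, so on cooling it would change length more than the cast iron if both were free. The rigid plates force a common final length, so the brass is put into tension and the cast iron into compression, with equal and opposite forces P (no external load).
Setting the final lengths equal and cancelling L: (α₁ − α₂)ΔT = P/(A₁E₁) + P/(A₂E₂).
|α₁ − α₂|·ΔT = 8.8×10⁻⁶ × 118 = 0.001038.
1/(A₁E₁) + 1/(A₂E₂) = 1/(1575×99×10³) + 1/(300×103×10³) = 3.878×10⁻⁸ N⁻¹.
P = 0.001038 / 3.878×10⁻⁸ = 26780 N = 26.78 kN.
σ_{cast iron} = P/A₂ = 26780/300 = 89.27 MPa, compressive.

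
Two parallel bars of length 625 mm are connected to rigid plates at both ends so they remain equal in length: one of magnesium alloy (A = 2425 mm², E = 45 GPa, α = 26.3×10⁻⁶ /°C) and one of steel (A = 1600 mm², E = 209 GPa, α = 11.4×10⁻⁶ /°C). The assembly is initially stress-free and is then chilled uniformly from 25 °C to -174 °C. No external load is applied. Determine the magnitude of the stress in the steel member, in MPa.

σ ≈ 152 MPa (compressive)

The magnesium alloy has the larger α, so on cooling it would change length more than the steel if both were free. The rigid plates force a common final length, so the magnesium alloy is put into tension and the steel into compression, with equal and opposite forces P (no external load).
Setting the final lengths equal and cancelling L: (α₁ − α₂)ΔT = P/(A₁E₁) + P/(A₂E₂).
|α₁ − α₂|·ΔT = 14.9×10⁻⁶ × 199 = 0.002965.
1/(A₁E₁) + 1/(A₂E₂) = 1/(2425×45×10³) + 1/(1600×209×10³) = 1.215×10⁻⁸ N⁻¹.
P = 0.002965 / 1.215×10⁻⁸ = 244000 N = 244 kN.
σ_{steel} = P/A₂ = 244000/1600 = 152.5 MPa, compressive.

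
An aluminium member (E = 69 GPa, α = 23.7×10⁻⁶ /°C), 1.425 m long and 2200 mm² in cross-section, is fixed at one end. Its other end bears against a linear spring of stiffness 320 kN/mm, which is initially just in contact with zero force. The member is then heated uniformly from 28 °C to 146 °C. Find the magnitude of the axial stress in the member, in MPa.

The unrestrained thermal change is αΔT L = 23.7×10⁻⁶ × 118 × 1425 = 3.985 mm.
With a force P in the spring, the elastic change of the member is PL/(AE) and that of the spring is P/k; compatibility requires their sum to equal δ_free.
So P = δ_free / [L/(AE) + 1/k] = 3.985 / [ 1425/(2200×69×10³) + 1/(320×10³) ].
P = 3.985 / 1.251×10⁻⁵ = 318500 N.
σ = P/A = 318500/2200 = 144.8 MPa.

σ ≈ 145 MPa (compressive)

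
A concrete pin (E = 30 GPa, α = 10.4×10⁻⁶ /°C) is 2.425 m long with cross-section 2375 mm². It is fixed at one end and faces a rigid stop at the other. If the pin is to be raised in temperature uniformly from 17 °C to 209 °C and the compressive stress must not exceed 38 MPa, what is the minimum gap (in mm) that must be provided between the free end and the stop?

With no wall the pin would lengthen by αΔT L = 10.4×10⁻⁶ × 192 × 2425 = 4.842 mm.
A stress of 38 MPa corresponds to the wall pushing the pin back by σL/E = 38×2425/(30×10³) = 3.072 mm.
So the gap has to take up the difference, g_min = δ_free − σL/E = 4.842 − 3.072 = 1.771 mm.

g ≈ 1.77 mm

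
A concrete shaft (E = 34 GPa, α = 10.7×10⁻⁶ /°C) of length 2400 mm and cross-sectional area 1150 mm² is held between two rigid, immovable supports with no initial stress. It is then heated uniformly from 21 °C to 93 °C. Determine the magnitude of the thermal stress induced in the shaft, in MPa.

σ ≈ 26.2 MPa (compressive)

The supports are rigid, so the total axial strain is zero. The restrained thermal strain is ε = αΔT = 10.7×10⁻⁶ × 72 = 770.4×10⁻⁶.
The stress required to suppress this strain is σ = Eε = 34×10³ × 770.4×10⁻⁶ = 26.19 MPa, compressive since the shaft is trying to expand.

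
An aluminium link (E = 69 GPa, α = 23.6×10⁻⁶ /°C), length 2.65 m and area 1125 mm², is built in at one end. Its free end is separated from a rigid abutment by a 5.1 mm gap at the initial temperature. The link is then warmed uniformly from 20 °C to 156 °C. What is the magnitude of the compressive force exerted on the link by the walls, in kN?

P ≈ 99.8 kN

Unrestrained expansion: δ_free = αΔT L = 23.6×10⁻⁶ × 136 × 2650 = 8.505 mm.
This exceeds the 5.1 mm gap, so the wall pushes back. The portion of expansion that must be recovered elastically is δ_free − gap = 8.505 − 5.1 = 3.405 mm.
That suppressed elongation corresponds to σ = E·Δ/L = 69×10³ × 3.405/2650 = 88.67 MPa.
Force on the wall = σA = 88.67 × 1125 mm² = 99.75 kN.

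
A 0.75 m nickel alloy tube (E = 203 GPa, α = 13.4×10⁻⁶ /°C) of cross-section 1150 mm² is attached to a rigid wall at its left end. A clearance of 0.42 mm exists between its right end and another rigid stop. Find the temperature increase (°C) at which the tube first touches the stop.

Contact occurs when the free expansion equals the gap: αΔT L = 0.42 mm.
ΔT = 0.42 / (13.4×10⁻⁶ × 750) = 41.79 °C.

ΔT ≈ 41.8 °C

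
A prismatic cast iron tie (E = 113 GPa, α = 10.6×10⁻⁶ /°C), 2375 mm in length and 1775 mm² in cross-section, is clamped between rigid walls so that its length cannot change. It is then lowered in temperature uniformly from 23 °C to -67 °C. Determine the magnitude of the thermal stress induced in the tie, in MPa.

With length fixed, the mechanical strain must cancel the thermal strain αΔT = 10.6×10⁻⁶ × 90 = 954×10⁻⁶.
σ = EαΔT = 113×10³ × 10.6×10⁻⁶ × 90 = 107.8 MPa (tensile; the tie is trying to contract).

σ ≈ 108 MPa (tensile)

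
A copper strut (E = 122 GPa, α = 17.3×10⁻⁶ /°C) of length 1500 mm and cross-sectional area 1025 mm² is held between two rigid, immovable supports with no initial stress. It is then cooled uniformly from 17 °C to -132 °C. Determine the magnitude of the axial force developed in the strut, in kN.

P ≈ 322 kN (tensile)

With zero net strain, σ = E·αΔT = 122 GPa × 17.3×10⁻⁶ × 149 = 314.5 MPa.
P = AEαΔT = 1025 × 122×10³ × 17.3×10⁻⁶ × 149 = 322.3 kN (tensile).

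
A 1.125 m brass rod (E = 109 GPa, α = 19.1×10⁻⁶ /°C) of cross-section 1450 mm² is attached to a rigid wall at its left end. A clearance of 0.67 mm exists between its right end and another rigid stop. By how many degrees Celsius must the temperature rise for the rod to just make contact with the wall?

The gap closes when αΔT L = 0.67 mm, since the rod is still unstressed at that instant.
So ΔT = g/(αL) = 0.67/(19.1×10⁻⁶ × 1125) = 31.18 °C.

ΔT ≈ 31.2 °C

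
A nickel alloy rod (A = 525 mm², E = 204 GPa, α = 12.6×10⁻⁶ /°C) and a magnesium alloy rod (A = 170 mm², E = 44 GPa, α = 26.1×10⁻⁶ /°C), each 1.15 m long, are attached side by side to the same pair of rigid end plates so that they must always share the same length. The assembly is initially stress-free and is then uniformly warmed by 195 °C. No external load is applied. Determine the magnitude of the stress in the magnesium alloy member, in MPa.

σ ≈ 108 MPa (compressive)

Equilibrium of a rigid end plate with no external load gives equal and opposite internal forces ±P in the two members. Since α_{magnesium alloy} > α_{nickel alloy}, heating drives the magnesium alloy into compression and the nickel alloy into tension.
Setting the final lengths equal and cancelling L: (α₁ − α₂)ΔT = P/(A₁E₁) + P/(A₂E₂).
|α₁ − α₂|·ΔT = 13.5×10⁻⁶ × 195 = 0.002633.
1/(A₁E₁) + 1/(A₂E₂) = 1/(525×204×10³) + 1/(170×44×10³) = 1.43×10⁻⁷ N⁻¹.
So P = 0.002633 / 1.43×10⁻⁷ = 18.41 kN.
σ_{magnesium alloy} = P/A₂ = 18410/170 = 108.3 MPa, compressive.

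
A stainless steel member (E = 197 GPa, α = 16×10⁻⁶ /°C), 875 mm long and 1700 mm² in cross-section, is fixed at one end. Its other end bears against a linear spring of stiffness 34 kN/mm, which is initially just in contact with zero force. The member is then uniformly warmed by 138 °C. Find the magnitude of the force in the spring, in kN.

The unrestrained thermal change is αΔT L = 16×10⁻⁶ × 138 × 875 = 1.932 mm.
Let P be the compressive force at the spring. The member shortens elastically by PL/(AE) and the spring compresses by P/k; together these equal δ_free.
So P = δ_free / [L/(AE) + 1/k] = 1.932 / [ 875/(1700×197×10³) + 1/(34×10³) ].
P = 1.932 / 3.202×10⁻⁵ = 60330 N.

P ≈ 60.3 kN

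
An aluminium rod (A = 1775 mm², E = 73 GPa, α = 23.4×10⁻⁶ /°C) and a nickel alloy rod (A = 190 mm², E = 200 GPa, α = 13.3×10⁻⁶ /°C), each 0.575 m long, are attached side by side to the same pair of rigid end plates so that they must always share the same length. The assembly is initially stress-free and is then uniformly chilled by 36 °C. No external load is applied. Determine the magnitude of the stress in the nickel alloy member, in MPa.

σ ≈ 56.2 MPa (compressive)

Equilibrium of a rigid end plate with no external load gives equal and opposite internal forces ±P in the two members. Since α_{aluminium} > α_{nickel alloy}, cooling drives the aluminium into tension and the nickel alloy into compression.
Compatibility of the two members (thermal + elastic change equal): (α₁ − α₂)ΔT = P·[1/(A₁E₁) + 1/(A₂E₂)].
|α₁ − α₂|·ΔT = 10.1×10⁻⁶ × 36 = 0.0003636.
1/(A₁E₁) + 1/(A₂E₂) = 1/(1775×73×10³) + 1/(190×200×10³) = 3.403×10⁻⁸ N⁻¹.
So P = 0.0003636 / 3.403×10⁻⁸ = 10.68 kN.
σ_{nickel alloy} = P/A₂ = 10680/190 = 56.23 MPa, compressive.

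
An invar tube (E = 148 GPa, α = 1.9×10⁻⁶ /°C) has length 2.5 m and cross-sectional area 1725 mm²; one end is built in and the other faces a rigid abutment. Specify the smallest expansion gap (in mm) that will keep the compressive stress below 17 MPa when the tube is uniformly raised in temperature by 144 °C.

With no wall the tube would lengthen by αΔT L = 1.9×10⁻⁶ × 144 × 2500 = 0.684 mm.
At the allowable stress the elastic shortening the wall may impose is σL/E = 17 × 2500 / (148×10³) = 0.2872 mm.
The gap must absorb the remainder: g_min = 0.684 − 0.2872 = 0.3968 mm.

g ≈ 0.397 mm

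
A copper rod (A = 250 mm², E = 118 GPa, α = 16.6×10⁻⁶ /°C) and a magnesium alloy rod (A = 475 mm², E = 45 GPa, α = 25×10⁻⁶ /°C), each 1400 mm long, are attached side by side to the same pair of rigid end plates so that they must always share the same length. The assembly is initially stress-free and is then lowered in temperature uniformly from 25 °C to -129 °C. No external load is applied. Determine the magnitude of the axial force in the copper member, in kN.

Both members must finish at the same length. With the larger α, the magnesium alloy tends to over-contract; the plates restrain it, putting the magnesium alloy in tension and the copper in compression. With no external load the two internal forces are equal and opposite, magnitude P.
Equating the net (thermal + elastic) strains gives |α₁ − α₂|·ΔT = P·[1/(A₁E₁) + 1/(A₂E₂)].
|α₁ − α₂|·ΔT = 8.4×10⁻⁶ × 154 = 0.001294.
1/(A₁E₁) + 1/(A₂E₂) = 1/(250×118×10³) + 1/(475×45×10³) = 8.068×10⁻⁸ N⁻¹.
So P = 0.001294 / 8.068×10⁻⁸ = 16.03 kN.

P ≈ 16 kN (compressive in the copper)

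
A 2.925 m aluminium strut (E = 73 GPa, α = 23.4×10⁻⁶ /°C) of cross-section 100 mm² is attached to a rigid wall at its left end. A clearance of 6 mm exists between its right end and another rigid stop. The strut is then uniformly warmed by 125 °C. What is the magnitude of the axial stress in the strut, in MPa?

σ ≈ 63.8 MPa (compressive)

Free thermal elongation = αΔT L = 23.4×10⁻⁶ × 125 × 2925 = 8.556 mm.
The gap closes (δ_free > 6 mm) and the wall then resists a further 8.556 − 6 = 2.556 mm of expansion.
So σ = E(δ_free − g)/L = 73×10³ × 2.556/2925 = 63.78 MPa.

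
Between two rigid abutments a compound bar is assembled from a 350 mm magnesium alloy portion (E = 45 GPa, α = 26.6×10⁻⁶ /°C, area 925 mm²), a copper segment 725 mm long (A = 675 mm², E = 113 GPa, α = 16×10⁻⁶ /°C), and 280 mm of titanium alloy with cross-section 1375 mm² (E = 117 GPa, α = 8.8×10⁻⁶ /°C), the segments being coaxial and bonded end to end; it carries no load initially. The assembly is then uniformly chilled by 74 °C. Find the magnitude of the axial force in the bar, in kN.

If the supports were absent, the total length change would be Σ αᵢΔT Lᵢ = 26.6×10⁻⁶×74×350 + 16×10⁻⁶×74×725 + 8.8×10⁻⁶×74×280 = 1.73 mm.
The rigid supports impose zero overall length change; the single axial force P common to all segments must satisfy P Σ Lᵢ/(AᵢEᵢ) = δ_free.
The series flexibility is Σ Lᵢ/(AᵢEᵢ) = 350/(925×45×10³) + 725/(675×113×10³) + 280/(1375×117×10³) = 1.965×10⁻⁵ mm/N.
So P = 1.73 / 1.965×10⁻⁵ = 88.01 kN, tensile.

P ≈ 88 kN (tensile)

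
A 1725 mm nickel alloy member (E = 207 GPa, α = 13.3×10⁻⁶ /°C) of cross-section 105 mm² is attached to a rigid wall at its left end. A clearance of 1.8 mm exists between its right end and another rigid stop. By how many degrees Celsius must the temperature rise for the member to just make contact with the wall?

The gap closes when αΔT L = 1.8 mm, since the member is still unstressed at that instant.
ΔT = 1.8 / (13.3×10⁻⁶ × 1725) = 78.46 °C.

ΔT ≈ 78.5 °C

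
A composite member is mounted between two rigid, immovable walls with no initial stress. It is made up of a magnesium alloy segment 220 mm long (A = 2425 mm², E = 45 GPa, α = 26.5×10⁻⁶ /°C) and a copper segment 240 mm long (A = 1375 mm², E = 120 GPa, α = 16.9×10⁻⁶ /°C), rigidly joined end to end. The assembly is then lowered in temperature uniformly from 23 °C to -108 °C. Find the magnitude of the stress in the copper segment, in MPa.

Free thermal contraction of the whole bar: Σ αᵢΔT Lᵢ = 26.5×10⁻⁶×131×220 + 16.9×10⁻⁶×131×240 = 1.295 mm.
The walls prevent any net length change, so an axial force P (same in every segment) develops. Compatibility: P · Σ Lᵢ/(AᵢEᵢ) = δ_free.
The series flexibility is Σ Lᵢ/(AᵢEᵢ) = 220/(2425×45×10³) + 240/(1375×120×10³) = 3.471×10⁻⁶ mm/N.
Hence P = δ_free / Σ(L/AE) = 1.295/3.471×10⁻⁶ = 373.2 kN (tensile).
σ_{copper} = P / A = 373200 / 1375 = 271.4 MPa.

σ ≈ 271 MPa (tensile)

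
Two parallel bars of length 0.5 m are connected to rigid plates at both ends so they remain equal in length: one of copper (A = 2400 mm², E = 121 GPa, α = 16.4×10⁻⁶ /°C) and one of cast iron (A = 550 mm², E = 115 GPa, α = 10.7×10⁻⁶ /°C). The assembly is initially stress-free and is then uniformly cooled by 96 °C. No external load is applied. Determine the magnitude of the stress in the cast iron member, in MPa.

Equilibrium of a rigid end plate with no external load gives equal and opposite internal forces ±P in the two members. Since α_{copper} > α_{cast iron}, cooling drives the copper into tension and the cast iron into compression.
Equating the net (thermal + elastic) strains gives |α₁ − α₂|·ΔT = P·[1/(A₁E₁) + 1/(A₂E₂)].
|α₁ − α₂|·ΔT = 5.7×10⁻⁶ × 96 = 0.0005472.
1/(A₁E₁) + 1/(A₂E₂) = 1/(2400×121×10³) + 1/(550×115×10³) = 1.925×10⁻⁸ N⁻¹.
So P = 0.0005472 / 1.925×10⁻⁸ = 28.42 kN.
σ_{cast iron} = P/A₂ = 28420/550 = 51.67 MPa, compressive.

σ ≈ 51.7 MPa (compressive)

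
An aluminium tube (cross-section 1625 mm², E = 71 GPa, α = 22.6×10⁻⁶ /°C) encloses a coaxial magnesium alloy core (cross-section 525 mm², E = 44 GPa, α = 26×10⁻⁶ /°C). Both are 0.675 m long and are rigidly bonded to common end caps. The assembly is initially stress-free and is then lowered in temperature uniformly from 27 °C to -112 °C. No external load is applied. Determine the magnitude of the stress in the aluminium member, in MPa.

Equilibrium of a rigid end plate with no external load gives equal and opposite internal forces ±P in the two members. Since α_{magnesium alloy} > α_{aluminium}, cooling drives the magnesium alloy into tension and the aluminium into compression.
Compatibility of the two members (thermal + elastic change equal): (α₁ − α₂)ΔT = P·[1/(A₁E₁) + 1/(A₂E₂)].
|α₁ − α₂|·ΔT = 3.4×10⁻⁶ × 139 = 0.0004726.
1/(A₁E₁) + 1/(A₂E₂) = 1/(1625×71×10³) + 1/(525×44×10³) = 5.196×10⁻⁸ N⁻¹.
So P = 0.0004726 / 5.196×10⁻⁸ = 9.096 kN.
σ_{aluminium} = P/A₁ = 9096/1625 = 5.597 MPa, compressive.

σ ≈ 5.6 MPa (compressive)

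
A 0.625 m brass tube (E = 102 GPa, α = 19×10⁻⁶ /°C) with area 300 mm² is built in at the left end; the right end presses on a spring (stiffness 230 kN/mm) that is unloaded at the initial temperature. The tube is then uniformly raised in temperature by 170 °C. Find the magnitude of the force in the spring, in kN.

Free thermal expansion: δ_free = αΔT L = 19×10⁻⁶ × 170 × 625 = 2.019 mm.
With a force P in the spring, the elastic change of the tube is PL/(AE) and that of the spring is P/k; compatibility requires their sum to equal δ_free.
So P = δ_free / [L/(AE) + 1/k] = 2.019 / [ 625/(300×102×10³) + 1/(230×10³) ].
P = 2.019 / 2.477×10⁻⁵ = 81490 N.

P ≈ 81.5 kN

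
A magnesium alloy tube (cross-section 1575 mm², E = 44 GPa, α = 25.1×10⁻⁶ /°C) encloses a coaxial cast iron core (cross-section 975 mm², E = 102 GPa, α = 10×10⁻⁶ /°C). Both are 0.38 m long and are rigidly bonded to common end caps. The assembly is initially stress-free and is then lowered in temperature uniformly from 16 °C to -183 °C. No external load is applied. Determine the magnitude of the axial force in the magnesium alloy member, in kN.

P ≈ 123 kN (tensile in the magnesium alloy)

Equilibrium of a rigid end plate with no external load gives equal and opposite internal forces ±P in the two members. Since α_{magnesium alloy} > α_{cast iron}, cooling drives the magnesium alloy into tension and the cast iron into compression.
Equating the net (thermal + elastic) strains gives |α₁ − α₂|·ΔT = P·[1/(A₁E₁) + 1/(A₂E₂)].
|α₁ − α₂|·ΔT = 15.1×10⁻⁶ × 199 = 0.003005.
1/(A₁E₁) + 1/(A₂E₂) = 1/(1575×44×10³) + 1/(975×102×10³) = 2.449×10⁻⁸ N⁻¹.
P = 0.003005 / 2.449×10⁻⁸ = 122700 N = 122.7 kN.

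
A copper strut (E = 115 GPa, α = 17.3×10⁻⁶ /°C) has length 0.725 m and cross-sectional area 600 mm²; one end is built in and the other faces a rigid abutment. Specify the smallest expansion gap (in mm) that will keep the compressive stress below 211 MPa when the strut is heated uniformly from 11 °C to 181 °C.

g ≈ 0.802 mm

Free expansion if unrestrained: δ_free = αΔT L = 17.3×10⁻⁶ × 170 × 725 = 2.132 mm.
A stress of 211 MPa corresponds to the wall pushing the strut back by σL/E = 211×725/(115×10³) = 1.33 mm.
So the gap has to take up the difference, g_min = δ_free − σL/E = 2.132 − 1.33 = 0.802 mm.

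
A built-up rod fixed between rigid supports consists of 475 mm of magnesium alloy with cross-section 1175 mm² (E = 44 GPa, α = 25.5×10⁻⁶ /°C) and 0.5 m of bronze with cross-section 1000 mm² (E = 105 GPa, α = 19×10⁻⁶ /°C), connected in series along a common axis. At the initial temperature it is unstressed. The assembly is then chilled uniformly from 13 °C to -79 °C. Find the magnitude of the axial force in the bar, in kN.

If the supports were absent, the total length change would be Σ αᵢΔT Lᵢ = 25.5×10⁻⁶×92×475 + 19×10⁻⁶×92×500 = 1.988 mm.
The walls prevent any net length change, so an axial force P (same in every segment) develops. Compatibility: P · Σ Lᵢ/(AᵢEᵢ) = δ_free.
The series flexibility is Σ Lᵢ/(AᵢEᵢ) = 475/(1175×44×10³) + 500/(1000×105×10³) = 1.395×10⁻⁵ mm/N.
P = 1.988 / 1.395×10⁻⁵ = 142500 N = 142.5 kN, tensile.

P ≈ 143 kN (tensile)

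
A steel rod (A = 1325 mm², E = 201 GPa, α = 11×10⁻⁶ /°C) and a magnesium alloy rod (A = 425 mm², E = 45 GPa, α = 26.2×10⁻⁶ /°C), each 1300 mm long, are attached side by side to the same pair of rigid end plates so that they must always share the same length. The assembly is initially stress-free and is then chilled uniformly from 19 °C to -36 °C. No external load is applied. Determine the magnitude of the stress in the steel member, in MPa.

σ ≈ 11.3 MPa (compressive)

Equilibrium of a rigid end plate with no external load gives equal and opposite internal forces ±P in the two members. Since α_{magnesium alloy} > α_{steel}, cooling drives the magnesium alloy into tension and the steel into compression.
Compatibility of the two members (thermal + elastic change equal): (α₁ − α₂)ΔT = P·[1/(A₁E₁) + 1/(A₂E₂)].
|α₁ − α₂|·ΔT = 15.2×10⁻⁶ × 55 = 0.000836.
1/(A₁E₁) + 1/(A₂E₂) = 1/(1325×201×10³) + 1/(425×45×10³) = 5.604×10⁻⁸ N⁻¹.
P = 0.000836 / 5.604×10⁻⁸ = 14920 N = 14.92 kN.
σ_{steel} = P/A₁ = 14920/1325 = 11.26 MPa, compressive.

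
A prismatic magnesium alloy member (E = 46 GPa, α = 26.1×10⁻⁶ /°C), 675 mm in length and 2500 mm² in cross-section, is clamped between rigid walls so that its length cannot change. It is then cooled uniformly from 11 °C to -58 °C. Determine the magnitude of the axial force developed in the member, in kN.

P ≈ 207 kN (tensile)

The ends cannot move, so σ = EαΔT = 46×10³ × 26.1×10⁻⁶ × 69 = 82.84 MPa.
Then P = σA = 82.84 × 2500 mm² = 207.1 kN, tensile.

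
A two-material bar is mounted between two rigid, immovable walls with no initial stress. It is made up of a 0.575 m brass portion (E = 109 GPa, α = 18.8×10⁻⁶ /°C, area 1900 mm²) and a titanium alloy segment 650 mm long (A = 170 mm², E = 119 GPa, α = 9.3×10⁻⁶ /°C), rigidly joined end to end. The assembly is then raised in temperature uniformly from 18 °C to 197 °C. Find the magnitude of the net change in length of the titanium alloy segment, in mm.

With the walls removed the bar would change length by δ_free = Σ αᵢΔT Lᵢ = 18.8×10⁻⁶×179×575 + 9.3×10⁻⁶×179×650 = 3.017 mm.
Since the ends are fixed, an axial force P builds up, equal in every segment, with P · Σ Lᵢ/(AᵢEᵢ) = δ_free.
Σ Lᵢ/(AᵢEᵢ) = 575/(1900×109×10³) + 650/(170×119×10³) = 3.491×10⁻⁵ mm/N.
P = 3.017 / 3.491×10⁻⁵ = 86430 N = 86.43 kN, compressive.
For the titanium alloy segment, free thermal change = 9.3×10⁻⁶×179×650 = 1.082 mm and elastic change from P = 86430×650/(170×119×10³) = 2.777 mm; these oppose, so the net change is 1.7 mm (segment shortens).

|ΔL| ≈ 1.7 mm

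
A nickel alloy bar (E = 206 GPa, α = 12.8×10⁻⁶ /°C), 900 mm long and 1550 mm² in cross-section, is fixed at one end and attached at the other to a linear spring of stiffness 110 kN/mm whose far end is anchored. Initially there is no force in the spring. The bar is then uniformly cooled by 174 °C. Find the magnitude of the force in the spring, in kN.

P ≈ 168 kN

Free thermal contraction: δ_free = αΔT L = 12.8×10⁻⁶ × 174 × 900 = 2.004 mm.
Let P be the tensile force in the spring. The bar extends elastically by PL/(AE) and the spring stretches by P/k; together these equal δ_free.
So P = δ_free / [L/(AE) + 1/k] = 2.004 / [ 900/(1550×206×10³) + 1/(110×10³) ].
P = 2.004 / 1.191×10⁻⁵ = 168300 N.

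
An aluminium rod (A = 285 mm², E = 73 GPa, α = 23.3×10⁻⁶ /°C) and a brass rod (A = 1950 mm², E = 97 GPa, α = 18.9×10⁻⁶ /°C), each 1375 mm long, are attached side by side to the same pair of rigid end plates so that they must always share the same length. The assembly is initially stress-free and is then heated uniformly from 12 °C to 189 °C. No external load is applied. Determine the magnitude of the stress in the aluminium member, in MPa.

σ ≈ 51.2 MPa (compressive)

Equilibrium of a rigid end plate with no external load gives equal and opposite internal forces ±P in the two members. Since α_{aluminium} > α_{brass}, heating drives the aluminium into compression and the brass into tension.
Compatibility of the two members (thermal + elastic change equal): (α₁ − α₂)ΔT = P·[1/(A₁E₁) + 1/(A₂E₂)].
|α₁ − α₂|·ΔT = 4.4×10⁻⁶ × 177 = 0.0007788.
1/(A₁E₁) + 1/(A₂E₂) = 1/(285×73×10³) + 1/(1950×97×10³) = 5.335×10⁻⁸ N⁻¹.
So P = 0.0007788 / 5.335×10⁻⁸ = 14.6 kN.
σ_{aluminium} = P/A₁ = 14600/285 = 51.22 MPa, compressive.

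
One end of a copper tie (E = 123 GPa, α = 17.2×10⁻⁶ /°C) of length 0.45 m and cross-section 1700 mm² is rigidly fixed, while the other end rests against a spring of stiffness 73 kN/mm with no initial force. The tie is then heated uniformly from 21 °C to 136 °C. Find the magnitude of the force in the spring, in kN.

P ≈ 56.2 kN

If the spring were absent the tie would lengthen by αΔT L = 17.2×10⁻⁶ × 115 × 450 = 0.8901 mm.
With a force P in the spring, the elastic change of the tie is PL/(AE) and that of the spring is P/k; compatibility requires their sum to equal δ_free.
So P = δ_free / [L/(AE) + 1/k] = 0.8901 / [ 450/(1700×123×10³) + 1/(73×10³) ].
P = 0.8901 / 1.585×10⁻⁵ = 56160 N.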